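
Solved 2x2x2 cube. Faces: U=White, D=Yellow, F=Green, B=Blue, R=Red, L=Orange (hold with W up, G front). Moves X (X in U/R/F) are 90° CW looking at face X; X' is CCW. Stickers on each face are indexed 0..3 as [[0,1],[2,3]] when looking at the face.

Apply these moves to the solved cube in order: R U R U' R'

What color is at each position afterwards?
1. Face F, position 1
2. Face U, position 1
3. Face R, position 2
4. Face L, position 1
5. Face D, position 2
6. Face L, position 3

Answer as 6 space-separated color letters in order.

After move 1 (R): R=RRRR U=WGWG F=GYGY D=YBYB B=WBWB
After move 2 (U): U=WWGG F=RRGY R=WBRR B=OOWB L=GYOO
After move 3 (R): R=RWRB U=WRGY F=RBGB D=YWYO B=GOWB
After move 4 (U'): U=RYWG F=GYGB R=RBRB B=RWWB L=GOOO
After move 5 (R'): R=BBRR U=RWWR F=GYGG D=YYYB B=OWWB
Query 1: F[1] = Y
Query 2: U[1] = W
Query 3: R[2] = R
Query 4: L[1] = O
Query 5: D[2] = Y
Query 6: L[3] = O

Answer: Y W R O Y O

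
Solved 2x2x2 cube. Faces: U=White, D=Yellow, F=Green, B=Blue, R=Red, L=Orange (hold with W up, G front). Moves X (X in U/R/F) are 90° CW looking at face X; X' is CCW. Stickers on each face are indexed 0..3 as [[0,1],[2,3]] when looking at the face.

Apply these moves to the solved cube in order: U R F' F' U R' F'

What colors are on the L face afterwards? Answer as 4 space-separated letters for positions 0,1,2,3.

Answer: Y G O Y

Derivation:
After move 1 (U): U=WWWW F=RRGG R=BBRR B=OOBB L=GGOO
After move 2 (R): R=RBRB U=WRWG F=RYGY D=YBYO B=WOWB
After move 3 (F'): F=YYRG U=WRRR R=BBYB D=GOYO L=GGOW
After move 4 (F'): F=YGYR U=WRBY R=OBGB D=GWYO L=GROR
After move 5 (U): U=BWYR F=OBYR R=WOGB B=GRWB L=YGOR
After move 6 (R'): R=OBWG U=BWYG F=OWYR D=GBYR B=ORWB
After move 7 (F'): F=WROY U=BWOW R=BBGG D=GRYR L=YGOY
Query: L face = YGOY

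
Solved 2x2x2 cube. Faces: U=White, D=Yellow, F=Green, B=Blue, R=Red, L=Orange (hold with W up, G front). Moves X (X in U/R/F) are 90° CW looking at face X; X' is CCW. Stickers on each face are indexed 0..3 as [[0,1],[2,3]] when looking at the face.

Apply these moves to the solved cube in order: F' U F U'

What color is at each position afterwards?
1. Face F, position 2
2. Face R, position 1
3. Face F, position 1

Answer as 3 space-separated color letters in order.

After move 1 (F'): F=GGGG U=WWRR R=YRYR D=OOYY L=OWOW
After move 2 (U): U=RWRW F=YRGG R=BBYR B=OWBB L=GGOW
After move 3 (F): F=GYGR U=RWWG R=RBWR D=YBYY L=GOOO
After move 4 (U'): U=WGRW F=GOGR R=GYWR B=RBBB L=OWOO
Query 1: F[2] = G
Query 2: R[1] = Y
Query 3: F[1] = O

Answer: G Y O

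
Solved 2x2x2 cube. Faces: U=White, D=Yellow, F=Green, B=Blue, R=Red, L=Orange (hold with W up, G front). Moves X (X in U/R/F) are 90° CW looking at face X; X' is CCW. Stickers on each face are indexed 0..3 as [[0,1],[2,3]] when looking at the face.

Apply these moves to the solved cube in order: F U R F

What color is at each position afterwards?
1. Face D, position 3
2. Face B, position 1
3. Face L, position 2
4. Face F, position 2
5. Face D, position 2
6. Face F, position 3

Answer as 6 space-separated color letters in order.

Answer: O Y O Y Y R

Derivation:
After move 1 (F): F=GGGG U=WWOO R=WRWR D=RRYY L=OYOY
After move 2 (U): U=OWOW F=WRGG R=BBWR B=OYBB L=GGOY
After move 3 (R): R=WBRB U=OROG F=WRGY D=RBYO B=WYWB
After move 4 (F): F=GWYR U=ORYG R=OBGB D=RWYO L=GROB
Query 1: D[3] = O
Query 2: B[1] = Y
Query 3: L[2] = O
Query 4: F[2] = Y
Query 5: D[2] = Y
Query 6: F[3] = R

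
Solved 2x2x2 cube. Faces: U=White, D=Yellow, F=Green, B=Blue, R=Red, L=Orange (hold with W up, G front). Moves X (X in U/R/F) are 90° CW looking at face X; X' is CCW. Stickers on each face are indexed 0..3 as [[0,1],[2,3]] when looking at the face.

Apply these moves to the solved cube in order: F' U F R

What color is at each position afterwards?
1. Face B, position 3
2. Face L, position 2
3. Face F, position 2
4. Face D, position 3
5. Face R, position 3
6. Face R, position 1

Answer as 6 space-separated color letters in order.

After move 1 (F'): F=GGGG U=WWRR R=YRYR D=OOYY L=OWOW
After move 2 (U): U=RWRW F=YRGG R=BBYR B=OWBB L=GGOW
After move 3 (F): F=GYGR U=RWWG R=RBWR D=YBYY L=GOOO
After move 4 (R): R=WRRB U=RYWR F=GBGY D=YBYO B=GWWB
Query 1: B[3] = B
Query 2: L[2] = O
Query 3: F[2] = G
Query 4: D[3] = O
Query 5: R[3] = B
Query 6: R[1] = R

Answer: B O G O B R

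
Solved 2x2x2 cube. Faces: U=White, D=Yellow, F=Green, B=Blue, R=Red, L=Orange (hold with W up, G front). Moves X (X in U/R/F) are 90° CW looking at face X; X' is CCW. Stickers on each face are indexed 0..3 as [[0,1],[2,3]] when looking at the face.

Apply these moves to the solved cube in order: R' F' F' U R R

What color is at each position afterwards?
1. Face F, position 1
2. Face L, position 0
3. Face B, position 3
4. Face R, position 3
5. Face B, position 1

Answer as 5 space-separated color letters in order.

Answer: Y W B Y R

Derivation:
After move 1 (R'): R=RRRR U=WBWB F=GWGW D=YGYG B=YBYB
After move 2 (F'): F=WWGG U=WBRR R=GRYR D=OOYG L=OBOW
After move 3 (F'): F=WGWG U=WBGY R=OROR D=BWYG L=OROR
After move 4 (U): U=GWYB F=ORWG R=YBOR B=ORYB L=WGOR
After move 5 (R): R=OYRB U=GRYG F=OWWG D=BYYO B=BRWB
After move 6 (R): R=ROBY U=GWYG F=OYWO D=BWYB B=GRRB
Query 1: F[1] = Y
Query 2: L[0] = W
Query 3: B[3] = B
Query 4: R[3] = Y
Query 5: B[1] = R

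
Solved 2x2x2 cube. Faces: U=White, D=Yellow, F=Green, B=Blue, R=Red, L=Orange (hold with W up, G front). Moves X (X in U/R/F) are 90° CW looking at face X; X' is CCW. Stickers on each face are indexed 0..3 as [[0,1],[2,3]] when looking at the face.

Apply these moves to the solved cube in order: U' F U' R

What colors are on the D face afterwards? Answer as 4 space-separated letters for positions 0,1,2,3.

After move 1 (U'): U=WWWW F=OOGG R=GGRR B=RRBB L=BBOO
After move 2 (F): F=GOGO U=WWOB R=WGWR D=RGYY L=BYOY
After move 3 (U'): U=WBWO F=BYGO R=GOWR B=WGBB L=RROY
After move 4 (R): R=WGRO U=WYWO F=BGGY D=RBYW B=OGBB
Query: D face = RBYW

Answer: R B Y W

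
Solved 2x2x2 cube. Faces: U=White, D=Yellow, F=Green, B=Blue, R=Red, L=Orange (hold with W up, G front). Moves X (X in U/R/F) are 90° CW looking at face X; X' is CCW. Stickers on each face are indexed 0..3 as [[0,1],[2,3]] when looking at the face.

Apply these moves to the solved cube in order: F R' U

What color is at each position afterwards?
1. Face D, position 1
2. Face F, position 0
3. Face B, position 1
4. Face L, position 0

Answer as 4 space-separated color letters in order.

After move 1 (F): F=GGGG U=WWOO R=WRWR D=RRYY L=OYOY
After move 2 (R'): R=RRWW U=WBOB F=GWGO D=RGYG B=YBRB
After move 3 (U): U=OWBB F=RRGO R=YBWW B=OYRB L=GWOY
Query 1: D[1] = G
Query 2: F[0] = R
Query 3: B[1] = Y
Query 4: L[0] = G

Answer: G R Y G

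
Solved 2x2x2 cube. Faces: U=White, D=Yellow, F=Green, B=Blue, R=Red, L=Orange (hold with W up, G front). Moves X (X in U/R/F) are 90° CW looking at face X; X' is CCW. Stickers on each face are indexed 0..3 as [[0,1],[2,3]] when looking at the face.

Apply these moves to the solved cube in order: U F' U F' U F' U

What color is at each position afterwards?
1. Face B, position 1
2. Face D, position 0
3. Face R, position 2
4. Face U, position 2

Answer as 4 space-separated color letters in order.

After move 1 (U): U=WWWW F=RRGG R=BBRR B=OOBB L=GGOO
After move 2 (F'): F=RGRG U=WWBR R=YBYR D=GOYY L=GWOW
After move 3 (U): U=BWRW F=YBRG R=OOYR B=GWBB L=RGOW
After move 4 (F'): F=BGYR U=BWOY R=OOGR D=GWYY L=RWOR
After move 5 (U): U=OBYW F=OOYR R=GWGR B=RWBB L=BGOR
After move 6 (F'): F=OROY U=OBGG R=WWGR D=GRYY L=BWOY
After move 7 (U): U=GOGB F=WWOY R=RWGR B=BWBB L=OROY
Query 1: B[1] = W
Query 2: D[0] = G
Query 3: R[2] = G
Query 4: U[2] = G

Answer: W G G G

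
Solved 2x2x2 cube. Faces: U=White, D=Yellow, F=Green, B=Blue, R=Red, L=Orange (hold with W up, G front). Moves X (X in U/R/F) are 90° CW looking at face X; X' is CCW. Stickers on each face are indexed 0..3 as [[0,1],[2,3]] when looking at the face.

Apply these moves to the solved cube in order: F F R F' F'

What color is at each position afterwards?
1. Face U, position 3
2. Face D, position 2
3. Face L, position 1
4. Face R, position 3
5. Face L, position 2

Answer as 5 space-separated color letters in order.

Answer: W Y R R O

Derivation:
After move 1 (F): F=GGGG U=WWOO R=WRWR D=RRYY L=OYOY
After move 2 (F): F=GGGG U=WWYY R=OROR D=WWYY L=OROR
After move 3 (R): R=OORR U=WGYG F=GWGY D=WBYB B=YBWB
After move 4 (F'): F=WYGG U=WGOR R=BOWR D=RRYB L=OGOY
After move 5 (F'): F=YGWG U=WGBW R=RORR D=GYYB L=OROO
Query 1: U[3] = W
Query 2: D[2] = Y
Query 3: L[1] = R
Query 4: R[3] = R
Query 5: L[2] = O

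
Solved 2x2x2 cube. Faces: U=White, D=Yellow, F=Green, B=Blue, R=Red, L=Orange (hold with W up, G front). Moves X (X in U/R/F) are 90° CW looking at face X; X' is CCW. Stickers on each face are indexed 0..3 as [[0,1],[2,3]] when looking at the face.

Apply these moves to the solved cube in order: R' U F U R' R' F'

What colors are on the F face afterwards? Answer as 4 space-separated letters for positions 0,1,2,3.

Answer: Y G B W

Derivation:
After move 1 (R'): R=RRRR U=WBWB F=GWGW D=YGYG B=YBYB
After move 2 (U): U=WWBB F=RRGW R=YBRR B=OOYB L=GWOO
After move 3 (F): F=GRWR U=WWOW R=BBBR D=RYYG L=GYOG
After move 4 (U): U=OWWW F=BBWR R=OOBR B=GYYB L=GROG
After move 5 (R'): R=OROB U=OYWG F=BWWW D=RBYR B=GYYB
After move 6 (R'): R=RBOO U=OYWG F=BYWG D=RWYW B=RYBB
After move 7 (F'): F=YGBW U=OYRO R=WBRO D=RGYW L=GGOW
Query: F face = YGBW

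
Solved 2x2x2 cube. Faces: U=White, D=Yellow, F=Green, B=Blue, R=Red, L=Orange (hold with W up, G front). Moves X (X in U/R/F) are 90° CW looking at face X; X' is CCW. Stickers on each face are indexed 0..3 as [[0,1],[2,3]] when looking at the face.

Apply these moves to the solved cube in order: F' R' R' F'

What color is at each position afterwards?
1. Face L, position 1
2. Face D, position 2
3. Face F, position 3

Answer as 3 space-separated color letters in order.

Answer: Y Y G

Derivation:
After move 1 (F'): F=GGGG U=WWRR R=YRYR D=OOYY L=OWOW
After move 2 (R'): R=RRYY U=WBRB F=GWGR D=OGYG B=YBOB
After move 3 (R'): R=RYRY U=WORY F=GBGB D=OWYR B=GBGB
After move 4 (F'): F=BBGG U=WORR R=WYOY D=WWYR L=OYOR
Query 1: L[1] = Y
Query 2: D[2] = Y
Query 3: F[3] = G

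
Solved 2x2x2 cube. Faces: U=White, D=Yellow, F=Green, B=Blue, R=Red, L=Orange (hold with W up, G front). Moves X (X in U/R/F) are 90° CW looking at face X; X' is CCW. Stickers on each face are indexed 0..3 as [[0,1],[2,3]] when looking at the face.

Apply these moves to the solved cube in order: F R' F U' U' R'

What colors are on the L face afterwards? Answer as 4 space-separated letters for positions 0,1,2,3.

After move 1 (F): F=GGGG U=WWOO R=WRWR D=RRYY L=OYOY
After move 2 (R'): R=RRWW U=WBOB F=GWGO D=RGYG B=YBRB
After move 3 (F): F=GGOW U=WBYY R=ORBW D=WRYG L=OROG
After move 4 (U'): U=BYWY F=OROW R=GGBW B=ORRB L=YBOG
After move 5 (U'): U=YYBW F=YBOW R=ORBW B=GGRB L=OROG
After move 6 (R'): R=RWOB U=YRBG F=YYOW D=WBYW B=GGRB
Query: L face = OROG

Answer: O R O G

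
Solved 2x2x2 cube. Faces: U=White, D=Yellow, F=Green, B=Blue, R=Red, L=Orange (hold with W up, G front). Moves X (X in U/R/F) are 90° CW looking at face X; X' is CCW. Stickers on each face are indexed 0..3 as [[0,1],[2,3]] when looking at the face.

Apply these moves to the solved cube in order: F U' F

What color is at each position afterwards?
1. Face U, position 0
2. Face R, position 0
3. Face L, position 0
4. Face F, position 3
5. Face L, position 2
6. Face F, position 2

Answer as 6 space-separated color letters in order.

After move 1 (F): F=GGGG U=WWOO R=WRWR D=RRYY L=OYOY
After move 2 (U'): U=WOWO F=OYGG R=GGWR B=WRBB L=BBOY
After move 3 (F): F=GOGY U=WOYB R=WGOR D=WGYY L=BROR
Query 1: U[0] = W
Query 2: R[0] = W
Query 3: L[0] = B
Query 4: F[3] = Y
Query 5: L[2] = O
Query 6: F[2] = G

Answer: W W B Y O G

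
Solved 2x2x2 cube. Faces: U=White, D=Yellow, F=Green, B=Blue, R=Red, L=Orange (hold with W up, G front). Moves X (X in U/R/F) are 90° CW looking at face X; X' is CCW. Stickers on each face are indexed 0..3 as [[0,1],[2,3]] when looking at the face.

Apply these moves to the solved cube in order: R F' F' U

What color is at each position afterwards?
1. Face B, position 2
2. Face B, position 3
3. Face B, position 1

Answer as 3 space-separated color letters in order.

Answer: W B R

Derivation:
After move 1 (R): R=RRRR U=WGWG F=GYGY D=YBYB B=WBWB
After move 2 (F'): F=YYGG U=WGRR R=BRYR D=OOYB L=OGOW
After move 3 (F'): F=YGYG U=WGBY R=OROR D=GWYB L=OROR
After move 4 (U): U=BWYG F=ORYG R=WBOR B=ORWB L=YGOR
Query 1: B[2] = W
Query 2: B[3] = B
Query 3: B[1] = R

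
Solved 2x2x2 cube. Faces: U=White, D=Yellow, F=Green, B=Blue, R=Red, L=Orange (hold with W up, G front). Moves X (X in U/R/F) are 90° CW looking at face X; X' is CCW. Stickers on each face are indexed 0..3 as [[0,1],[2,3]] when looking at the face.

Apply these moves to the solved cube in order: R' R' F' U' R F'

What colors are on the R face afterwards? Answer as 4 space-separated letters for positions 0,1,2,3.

Answer: G B O B

Derivation:
After move 1 (R'): R=RRRR U=WBWB F=GWGW D=YGYG B=YBYB
After move 2 (R'): R=RRRR U=WYWY F=GBGB D=YWYW B=GBGB
After move 3 (F'): F=BBGG U=WYRR R=WRYR D=OOYW L=OYOW
After move 4 (U'): U=YRWR F=OYGG R=BBYR B=WRGB L=GBOW
After move 5 (R): R=YBRB U=YYWG F=OOGW D=OGYW B=RRRB
After move 6 (F'): F=OWOG U=YYYR R=GBOB D=BWYW L=GGOW
Query: R face = GBOB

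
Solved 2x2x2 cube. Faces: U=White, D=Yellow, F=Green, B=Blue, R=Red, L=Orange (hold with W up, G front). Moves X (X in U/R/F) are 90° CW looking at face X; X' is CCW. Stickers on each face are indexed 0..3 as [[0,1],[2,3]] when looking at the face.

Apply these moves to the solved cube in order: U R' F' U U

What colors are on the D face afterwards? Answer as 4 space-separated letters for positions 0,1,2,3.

After move 1 (U): U=WWWW F=RRGG R=BBRR B=OOBB L=GGOO
After move 2 (R'): R=BRBR U=WBWO F=RWGW D=YRYG B=YOYB
After move 3 (F'): F=WWRG U=WBBB R=RRYR D=GOYG L=GOOW
After move 4 (U): U=BWBB F=RRRG R=YOYR B=GOYB L=WWOW
After move 5 (U): U=BBBW F=YORG R=GOYR B=WWYB L=RROW
Query: D face = GOYG

Answer: G O Y G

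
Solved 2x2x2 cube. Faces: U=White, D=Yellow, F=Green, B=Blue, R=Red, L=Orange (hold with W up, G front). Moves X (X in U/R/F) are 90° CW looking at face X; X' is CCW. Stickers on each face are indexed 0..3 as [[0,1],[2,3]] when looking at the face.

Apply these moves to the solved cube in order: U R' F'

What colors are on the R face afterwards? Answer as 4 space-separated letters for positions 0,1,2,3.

Answer: R R Y R

Derivation:
After move 1 (U): U=WWWW F=RRGG R=BBRR B=OOBB L=GGOO
After move 2 (R'): R=BRBR U=WBWO F=RWGW D=YRYG B=YOYB
After move 3 (F'): F=WWRG U=WBBB R=RRYR D=GOYG L=GOOW
Query: R face = RRYR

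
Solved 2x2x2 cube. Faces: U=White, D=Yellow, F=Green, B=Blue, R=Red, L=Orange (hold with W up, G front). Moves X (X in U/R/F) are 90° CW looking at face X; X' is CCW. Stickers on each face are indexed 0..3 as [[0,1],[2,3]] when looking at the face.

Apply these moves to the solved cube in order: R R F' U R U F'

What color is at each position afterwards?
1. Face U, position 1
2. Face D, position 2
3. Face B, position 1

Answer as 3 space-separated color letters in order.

After move 1 (R): R=RRRR U=WGWG F=GYGY D=YBYB B=WBWB
After move 2 (R): R=RRRR U=WYWY F=GBGB D=YWYW B=GBGB
After move 3 (F'): F=BBGG U=WYRR R=WRYR D=OOYW L=OYOW
After move 4 (U): U=RWRY F=WRGG R=GBYR B=OYGB L=BBOW
After move 5 (R): R=YGRB U=RRRG F=WOGW D=OGYO B=YYWB
After move 6 (U): U=RRGR F=YGGW R=YYRB B=BBWB L=WOOW
After move 7 (F'): F=GWYG U=RRYR R=GYOB D=OWYO L=WROG
Query 1: U[1] = R
Query 2: D[2] = Y
Query 3: B[1] = B

Answer: R Y B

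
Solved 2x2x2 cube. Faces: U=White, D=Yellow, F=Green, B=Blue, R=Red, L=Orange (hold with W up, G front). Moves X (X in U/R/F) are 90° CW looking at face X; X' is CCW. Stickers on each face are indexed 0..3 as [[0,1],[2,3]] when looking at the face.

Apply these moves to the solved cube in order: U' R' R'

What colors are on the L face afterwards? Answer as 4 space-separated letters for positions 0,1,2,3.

After move 1 (U'): U=WWWW F=OOGG R=GGRR B=RRBB L=BBOO
After move 2 (R'): R=GRGR U=WBWR F=OWGW D=YOYG B=YRYB
After move 3 (R'): R=RRGG U=WYWY F=OBGR D=YWYW B=GROB
Query: L face = BBOO

Answer: B B O O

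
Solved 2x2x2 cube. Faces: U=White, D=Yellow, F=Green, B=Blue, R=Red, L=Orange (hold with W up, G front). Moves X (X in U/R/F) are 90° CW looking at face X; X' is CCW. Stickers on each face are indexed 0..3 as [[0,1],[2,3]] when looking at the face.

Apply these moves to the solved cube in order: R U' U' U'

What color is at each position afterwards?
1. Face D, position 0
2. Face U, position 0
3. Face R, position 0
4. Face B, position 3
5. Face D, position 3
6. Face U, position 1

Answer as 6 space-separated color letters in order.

After move 1 (R): R=RRRR U=WGWG F=GYGY D=YBYB B=WBWB
After move 2 (U'): U=GGWW F=OOGY R=GYRR B=RRWB L=WBOO
After move 3 (U'): U=GWGW F=WBGY R=OORR B=GYWB L=RROO
After move 4 (U'): U=WWGG F=RRGY R=WBRR B=OOWB L=GYOO
Query 1: D[0] = Y
Query 2: U[0] = W
Query 3: R[0] = W
Query 4: B[3] = B
Query 5: D[3] = B
Query 6: U[1] = W

Answer: Y W W B B W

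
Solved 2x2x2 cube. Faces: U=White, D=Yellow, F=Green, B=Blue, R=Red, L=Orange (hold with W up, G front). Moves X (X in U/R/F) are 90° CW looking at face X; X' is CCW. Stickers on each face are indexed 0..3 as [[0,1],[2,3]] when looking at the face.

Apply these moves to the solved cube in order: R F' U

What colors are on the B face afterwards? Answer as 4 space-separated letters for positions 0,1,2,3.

Answer: O G W B

Derivation:
After move 1 (R): R=RRRR U=WGWG F=GYGY D=YBYB B=WBWB
After move 2 (F'): F=YYGG U=WGRR R=BRYR D=OOYB L=OGOW
After move 3 (U): U=RWRG F=BRGG R=WBYR B=OGWB L=YYOW
Query: B face = OGWB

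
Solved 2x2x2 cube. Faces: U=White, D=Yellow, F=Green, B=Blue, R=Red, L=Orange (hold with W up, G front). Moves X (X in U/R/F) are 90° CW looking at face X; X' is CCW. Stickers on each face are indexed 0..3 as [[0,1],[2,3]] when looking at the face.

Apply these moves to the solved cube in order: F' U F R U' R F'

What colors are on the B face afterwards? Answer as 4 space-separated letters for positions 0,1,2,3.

Answer: W R R B

Derivation:
After move 1 (F'): F=GGGG U=WWRR R=YRYR D=OOYY L=OWOW
After move 2 (U): U=RWRW F=YRGG R=BBYR B=OWBB L=GGOW
After move 3 (F): F=GYGR U=RWWG R=RBWR D=YBYY L=GOOO
After move 4 (R): R=WRRB U=RYWR F=GBGY D=YBYO B=GWWB
After move 5 (U'): U=YRRW F=GOGY R=GBRB B=WRWB L=GWOO
After move 6 (R): R=RGBB U=YORY F=GBGO D=YWYW B=WRRB
After move 7 (F'): F=BOGG U=YORB R=WGYB D=WOYW L=GYOR
Query: B face = WRRB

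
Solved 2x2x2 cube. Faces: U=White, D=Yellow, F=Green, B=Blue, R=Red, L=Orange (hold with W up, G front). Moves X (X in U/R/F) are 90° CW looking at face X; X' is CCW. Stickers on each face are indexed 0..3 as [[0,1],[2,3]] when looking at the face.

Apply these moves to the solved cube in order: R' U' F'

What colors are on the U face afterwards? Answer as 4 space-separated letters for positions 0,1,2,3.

After move 1 (R'): R=RRRR U=WBWB F=GWGW D=YGYG B=YBYB
After move 2 (U'): U=BBWW F=OOGW R=GWRR B=RRYB L=YBOO
After move 3 (F'): F=OWOG U=BBGR R=GWYR D=BOYG L=YWOW
Query: U face = BBGR

Answer: B B G R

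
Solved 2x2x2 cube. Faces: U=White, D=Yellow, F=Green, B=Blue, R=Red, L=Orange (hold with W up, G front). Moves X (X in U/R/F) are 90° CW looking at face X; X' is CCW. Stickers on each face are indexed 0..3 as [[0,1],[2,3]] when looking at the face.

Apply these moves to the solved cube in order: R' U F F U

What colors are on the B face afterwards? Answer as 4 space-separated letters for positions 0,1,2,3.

Answer: G R Y B

Derivation:
After move 1 (R'): R=RRRR U=WBWB F=GWGW D=YGYG B=YBYB
After move 2 (U): U=WWBB F=RRGW R=YBRR B=OOYB L=GWOO
After move 3 (F): F=GRWR U=WWOW R=BBBR D=RYYG L=GYOG
After move 4 (F): F=WGRR U=WWGY R=OBWR D=BBYG L=GROY
After move 5 (U): U=GWYW F=OBRR R=OOWR B=GRYB L=WGOY
Query: B face = GRYB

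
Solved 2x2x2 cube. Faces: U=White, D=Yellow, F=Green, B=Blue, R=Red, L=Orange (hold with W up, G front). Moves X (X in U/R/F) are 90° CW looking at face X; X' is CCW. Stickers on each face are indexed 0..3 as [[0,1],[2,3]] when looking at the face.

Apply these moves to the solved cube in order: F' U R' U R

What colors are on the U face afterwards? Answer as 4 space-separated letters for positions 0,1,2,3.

Answer: R R O W

Derivation:
After move 1 (F'): F=GGGG U=WWRR R=YRYR D=OOYY L=OWOW
After move 2 (U): U=RWRW F=YRGG R=BBYR B=OWBB L=GGOW
After move 3 (R'): R=BRBY U=RBRO F=YWGW D=ORYG B=YWOB
After move 4 (U): U=RROB F=BRGW R=YWBY B=GGOB L=YWOW
After move 5 (R): R=BYYW U=RROW F=BRGG D=OOYG B=BGRB
Query: U face = RROW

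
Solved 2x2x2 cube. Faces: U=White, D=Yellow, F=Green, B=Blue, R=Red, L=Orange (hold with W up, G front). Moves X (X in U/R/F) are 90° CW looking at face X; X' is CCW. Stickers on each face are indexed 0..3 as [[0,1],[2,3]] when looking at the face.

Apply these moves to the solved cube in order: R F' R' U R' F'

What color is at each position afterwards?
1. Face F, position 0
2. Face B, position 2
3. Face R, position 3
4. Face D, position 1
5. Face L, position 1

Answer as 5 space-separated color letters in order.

After move 1 (R): R=RRRR U=WGWG F=GYGY D=YBYB B=WBWB
After move 2 (F'): F=YYGG U=WGRR R=BRYR D=OOYB L=OGOW
After move 3 (R'): R=RRBY U=WWRW F=YGGR D=OYYG B=BBOB
After move 4 (U): U=RWWW F=RRGR R=BBBY B=OGOB L=YGOW
After move 5 (R'): R=BYBB U=ROWO F=RWGW D=ORYR B=GGYB
After move 6 (F'): F=WWRG U=ROBB R=RYOB D=GWYR L=YOOW
Query 1: F[0] = W
Query 2: B[2] = Y
Query 3: R[3] = B
Query 4: D[1] = W
Query 5: L[1] = O

Answer: W Y B W O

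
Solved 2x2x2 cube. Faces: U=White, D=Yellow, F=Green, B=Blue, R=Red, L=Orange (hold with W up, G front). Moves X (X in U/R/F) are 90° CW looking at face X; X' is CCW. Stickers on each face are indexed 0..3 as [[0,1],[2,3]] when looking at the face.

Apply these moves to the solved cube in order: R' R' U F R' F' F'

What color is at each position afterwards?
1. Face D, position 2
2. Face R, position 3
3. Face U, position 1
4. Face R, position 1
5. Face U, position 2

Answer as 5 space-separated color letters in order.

Answer: Y Y G R R

Derivation:
After move 1 (R'): R=RRRR U=WBWB F=GWGW D=YGYG B=YBYB
After move 2 (R'): R=RRRR U=WYWY F=GBGB D=YWYW B=GBGB
After move 3 (U): U=WWYY F=RRGB R=GBRR B=OOGB L=GBOO
After move 4 (F): F=GRBR U=WWOB R=YBYR D=RGYW L=GYOW
After move 5 (R'): R=BRYY U=WGOO F=GWBB D=RRYR B=WOGB
After move 6 (F'): F=WBGB U=WGBY R=RRRY D=YWYR L=GOOO
After move 7 (F'): F=BBWG U=WGRR R=WRYY D=OOYR L=GYOB
Query 1: D[2] = Y
Query 2: R[3] = Y
Query 3: U[1] = G
Query 4: R[1] = R
Query 5: U[2] = R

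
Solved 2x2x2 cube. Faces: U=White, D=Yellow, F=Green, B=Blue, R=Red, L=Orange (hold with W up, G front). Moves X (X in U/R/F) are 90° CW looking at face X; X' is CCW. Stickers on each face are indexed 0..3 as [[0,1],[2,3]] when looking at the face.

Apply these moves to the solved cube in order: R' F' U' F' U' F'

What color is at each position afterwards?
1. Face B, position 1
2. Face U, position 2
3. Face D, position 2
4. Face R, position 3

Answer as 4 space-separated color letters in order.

After move 1 (R'): R=RRRR U=WBWB F=GWGW D=YGYG B=YBYB
After move 2 (F'): F=WWGG U=WBRR R=GRYR D=OOYG L=OBOW
After move 3 (U'): U=BRWR F=OBGG R=WWYR B=GRYB L=YBOW
After move 4 (F'): F=BGOG U=BRWY R=OWOR D=BWYG L=YROW
After move 5 (U'): U=RYBW F=YROG R=BGOR B=OWYB L=GROW
After move 6 (F'): F=RGYO U=RYBO R=WGBR D=RWYG L=GWOB
Query 1: B[1] = W
Query 2: U[2] = B
Query 3: D[2] = Y
Query 4: R[3] = R

Answer: W B Y R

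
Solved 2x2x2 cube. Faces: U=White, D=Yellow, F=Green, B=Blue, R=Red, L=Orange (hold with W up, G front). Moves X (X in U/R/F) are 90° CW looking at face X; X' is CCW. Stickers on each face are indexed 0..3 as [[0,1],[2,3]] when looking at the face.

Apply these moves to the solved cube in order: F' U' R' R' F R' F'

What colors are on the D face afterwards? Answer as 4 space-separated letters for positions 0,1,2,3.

After move 1 (F'): F=GGGG U=WWRR R=YRYR D=OOYY L=OWOW
After move 2 (U'): U=WRWR F=OWGG R=GGYR B=YRBB L=BBOW
After move 3 (R'): R=GRGY U=WBWY F=ORGR D=OWYG B=YROB
After move 4 (R'): R=RYGG U=WOWY F=OBGY D=ORYR B=GRWB
After move 5 (F): F=GOYB U=WOWB R=WYYG D=GRYR L=BOOR
After move 6 (R'): R=YGWY U=WWWG F=GOYB D=GOYB B=RRRB
After move 7 (F'): F=OBGY U=WWYW R=OGGY D=ORYB L=BGOW
Query: D face = ORYB

Answer: O R Y B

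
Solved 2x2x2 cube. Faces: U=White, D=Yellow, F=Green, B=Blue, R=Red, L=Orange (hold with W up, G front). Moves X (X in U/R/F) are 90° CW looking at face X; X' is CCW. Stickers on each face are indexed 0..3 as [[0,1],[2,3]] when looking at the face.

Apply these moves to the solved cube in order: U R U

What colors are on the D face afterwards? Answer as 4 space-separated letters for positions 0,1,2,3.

After move 1 (U): U=WWWW F=RRGG R=BBRR B=OOBB L=GGOO
After move 2 (R): R=RBRB U=WRWG F=RYGY D=YBYO B=WOWB
After move 3 (U): U=WWGR F=RBGY R=WORB B=GGWB L=RYOO
Query: D face = YBYO

Answer: Y B Y O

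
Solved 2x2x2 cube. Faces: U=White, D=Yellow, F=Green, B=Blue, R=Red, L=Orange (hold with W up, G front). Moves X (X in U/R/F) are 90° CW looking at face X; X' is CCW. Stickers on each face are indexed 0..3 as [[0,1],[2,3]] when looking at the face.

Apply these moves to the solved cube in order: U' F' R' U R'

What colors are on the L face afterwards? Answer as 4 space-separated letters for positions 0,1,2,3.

After move 1 (U'): U=WWWW F=OOGG R=GGRR B=RRBB L=BBOO
After move 2 (F'): F=OGOG U=WWGR R=YGYR D=BOYY L=BWOW
After move 3 (R'): R=GRYY U=WBGR F=OWOR D=BGYG B=YROB
After move 4 (U): U=GWRB F=GROR R=YRYY B=BWOB L=OWOW
After move 5 (R'): R=RYYY U=GORB F=GWOB D=BRYR B=GWGB
Query: L face = OWOW

Answer: O W O W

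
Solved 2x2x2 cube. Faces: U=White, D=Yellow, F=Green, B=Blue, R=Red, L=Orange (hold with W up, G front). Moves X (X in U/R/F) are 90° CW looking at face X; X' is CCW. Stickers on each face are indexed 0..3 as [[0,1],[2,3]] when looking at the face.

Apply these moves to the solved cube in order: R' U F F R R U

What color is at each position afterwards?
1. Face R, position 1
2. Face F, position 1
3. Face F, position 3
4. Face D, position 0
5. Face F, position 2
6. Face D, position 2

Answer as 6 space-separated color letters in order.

Answer: O W O B R Y

Derivation:
After move 1 (R'): R=RRRR U=WBWB F=GWGW D=YGYG B=YBYB
After move 2 (U): U=WWBB F=RRGW R=YBRR B=OOYB L=GWOO
After move 3 (F): F=GRWR U=WWOW R=BBBR D=RYYG L=GYOG
After move 4 (F): F=WGRR U=WWGY R=OBWR D=BBYG L=GROY
After move 5 (R): R=WORB U=WGGR F=WBRG D=BYYO B=YOWB
After move 6 (R): R=RWBO U=WBGG F=WYRO D=BWYY B=ROGB
After move 7 (U): U=GWGB F=RWRO R=ROBO B=GRGB L=WYOY
Query 1: R[1] = O
Query 2: F[1] = W
Query 3: F[3] = O
Query 4: D[0] = B
Query 5: F[2] = R
Query 6: D[2] = Y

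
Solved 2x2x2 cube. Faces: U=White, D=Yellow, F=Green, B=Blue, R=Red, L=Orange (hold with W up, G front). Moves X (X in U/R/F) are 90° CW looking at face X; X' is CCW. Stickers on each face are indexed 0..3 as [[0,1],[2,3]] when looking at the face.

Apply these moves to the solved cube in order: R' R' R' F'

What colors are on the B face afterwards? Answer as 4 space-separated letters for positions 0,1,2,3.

Answer: W B W B

Derivation:
After move 1 (R'): R=RRRR U=WBWB F=GWGW D=YGYG B=YBYB
After move 2 (R'): R=RRRR U=WYWY F=GBGB D=YWYW B=GBGB
After move 3 (R'): R=RRRR U=WGWG F=GYGY D=YBYB B=WBWB
After move 4 (F'): F=YYGG U=WGRR R=BRYR D=OOYB L=OGOW
Query: B face = WBWB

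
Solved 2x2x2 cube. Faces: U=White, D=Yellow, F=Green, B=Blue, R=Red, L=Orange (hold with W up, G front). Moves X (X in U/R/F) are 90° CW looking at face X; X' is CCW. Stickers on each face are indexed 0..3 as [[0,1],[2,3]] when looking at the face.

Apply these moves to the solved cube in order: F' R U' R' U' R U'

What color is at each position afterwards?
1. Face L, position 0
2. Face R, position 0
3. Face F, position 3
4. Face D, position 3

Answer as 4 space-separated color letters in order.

Answer: W R Y O

Derivation:
After move 1 (F'): F=GGGG U=WWRR R=YRYR D=OOYY L=OWOW
After move 2 (R): R=YYRR U=WGRG F=GOGY D=OBYB B=RBWB
After move 3 (U'): U=GGWR F=OWGY R=GORR B=YYWB L=RBOW
After move 4 (R'): R=ORGR U=GWWY F=OGGR D=OWYY B=BYBB
After move 5 (U'): U=WYGW F=RBGR R=OGGR B=ORBB L=BYOW
After move 6 (R): R=GORG U=WBGR F=RWGY D=OBYO B=WRYB
After move 7 (U'): U=BRWG F=BYGY R=RWRG B=GOYB L=WROW
Query 1: L[0] = W
Query 2: R[0] = R
Query 3: F[3] = Y
Query 4: D[3] = O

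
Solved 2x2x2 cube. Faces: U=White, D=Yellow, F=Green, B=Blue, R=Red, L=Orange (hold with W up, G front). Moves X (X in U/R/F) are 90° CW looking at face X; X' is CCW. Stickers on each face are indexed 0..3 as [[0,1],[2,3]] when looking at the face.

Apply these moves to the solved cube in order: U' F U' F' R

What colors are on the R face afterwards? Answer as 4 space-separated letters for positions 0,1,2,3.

After move 1 (U'): U=WWWW F=OOGG R=GGRR B=RRBB L=BBOO
After move 2 (F): F=GOGO U=WWOB R=WGWR D=RGYY L=BYOY
After move 3 (U'): U=WBWO F=BYGO R=GOWR B=WGBB L=RROY
After move 4 (F'): F=YOBG U=WBGW R=GORR D=RYYY L=ROOW
After move 5 (R): R=RGRO U=WOGG F=YYBY D=RBYW B=WGBB
Query: R face = RGRO

Answer: R G R O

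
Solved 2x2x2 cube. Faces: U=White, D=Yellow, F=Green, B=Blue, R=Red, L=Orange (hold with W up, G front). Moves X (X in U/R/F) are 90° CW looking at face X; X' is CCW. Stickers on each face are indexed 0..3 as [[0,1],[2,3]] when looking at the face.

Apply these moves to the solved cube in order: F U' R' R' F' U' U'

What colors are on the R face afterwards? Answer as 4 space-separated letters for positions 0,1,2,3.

Answer: B Y R G

Derivation:
After move 1 (F): F=GGGG U=WWOO R=WRWR D=RRYY L=OYOY
After move 2 (U'): U=WOWO F=OYGG R=GGWR B=WRBB L=BBOY
After move 3 (R'): R=GRGW U=WBWW F=OOGO D=RYYG B=YRRB
After move 4 (R'): R=RWGG U=WRWY F=OBGW D=ROYO B=GRYB
After move 5 (F'): F=BWOG U=WRRG R=OWRG D=BYYO L=BYOW
After move 6 (U'): U=RGWR F=BYOG R=BWRG B=OWYB L=GROW
After move 7 (U'): U=GRRW F=GROG R=BYRG B=BWYB L=OWOW
Query: R face = BYRG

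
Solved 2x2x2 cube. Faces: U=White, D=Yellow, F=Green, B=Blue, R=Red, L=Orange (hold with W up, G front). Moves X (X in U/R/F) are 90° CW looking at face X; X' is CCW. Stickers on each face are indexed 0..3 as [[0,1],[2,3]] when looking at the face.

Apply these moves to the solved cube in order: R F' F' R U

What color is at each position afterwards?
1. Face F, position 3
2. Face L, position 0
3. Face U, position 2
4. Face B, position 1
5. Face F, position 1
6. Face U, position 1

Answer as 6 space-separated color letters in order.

Answer: B Y G R O W

Derivation:
After move 1 (R): R=RRRR U=WGWG F=GYGY D=YBYB B=WBWB
After move 2 (F'): F=YYGG U=WGRR R=BRYR D=OOYB L=OGOW
After move 3 (F'): F=YGYG U=WGBY R=OROR D=GWYB L=OROR
After move 4 (R): R=OORR U=WGBG F=YWYB D=GWYW B=YBGB
After move 5 (U): U=BWGG F=OOYB R=YBRR B=ORGB L=YWOR
Query 1: F[3] = B
Query 2: L[0] = Y
Query 3: U[2] = G
Query 4: B[1] = R
Query 5: F[1] = O
Query 6: U[1] = W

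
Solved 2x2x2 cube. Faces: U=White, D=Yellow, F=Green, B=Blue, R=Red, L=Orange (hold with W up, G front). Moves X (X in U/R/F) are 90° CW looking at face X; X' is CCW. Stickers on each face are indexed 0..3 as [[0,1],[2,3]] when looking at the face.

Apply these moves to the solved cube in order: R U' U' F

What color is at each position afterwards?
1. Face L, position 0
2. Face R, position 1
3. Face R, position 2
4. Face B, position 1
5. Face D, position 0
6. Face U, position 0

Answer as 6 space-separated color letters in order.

Answer: R O W Y R G

Derivation:
After move 1 (R): R=RRRR U=WGWG F=GYGY D=YBYB B=WBWB
After move 2 (U'): U=GGWW F=OOGY R=GYRR B=RRWB L=WBOO
After move 3 (U'): U=GWGW F=WBGY R=OORR B=GYWB L=RROO
After move 4 (F): F=GWYB U=GWOR R=GOWR D=ROYB L=RYOB
Query 1: L[0] = R
Query 2: R[1] = O
Query 3: R[2] = W
Query 4: B[1] = Y
Query 5: D[0] = R
Query 6: U[0] = G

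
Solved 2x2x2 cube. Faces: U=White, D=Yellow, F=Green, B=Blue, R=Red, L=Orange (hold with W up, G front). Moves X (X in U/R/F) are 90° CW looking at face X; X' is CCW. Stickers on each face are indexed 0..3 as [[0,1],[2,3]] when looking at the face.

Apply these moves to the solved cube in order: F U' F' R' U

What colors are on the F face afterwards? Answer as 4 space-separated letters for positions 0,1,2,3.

Answer: G R O W

Derivation:
After move 1 (F): F=GGGG U=WWOO R=WRWR D=RRYY L=OYOY
After move 2 (U'): U=WOWO F=OYGG R=GGWR B=WRBB L=BBOY
After move 3 (F'): F=YGOG U=WOGW R=RGRR D=BYYY L=BOOW
After move 4 (R'): R=GRRR U=WBGW F=YOOW D=BGYG B=YRYB
After move 5 (U): U=GWWB F=GROW R=YRRR B=BOYB L=YOOW
Query: F face = GROW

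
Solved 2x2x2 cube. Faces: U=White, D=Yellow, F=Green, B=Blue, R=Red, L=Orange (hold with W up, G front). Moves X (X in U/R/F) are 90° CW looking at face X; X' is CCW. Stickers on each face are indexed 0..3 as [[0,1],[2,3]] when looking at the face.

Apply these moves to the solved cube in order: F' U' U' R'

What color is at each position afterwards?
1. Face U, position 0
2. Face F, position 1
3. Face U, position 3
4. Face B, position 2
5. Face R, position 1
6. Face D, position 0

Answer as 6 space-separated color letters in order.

Answer: R R G O R O

Derivation:
After move 1 (F'): F=GGGG U=WWRR R=YRYR D=OOYY L=OWOW
After move 2 (U'): U=WRWR F=OWGG R=GGYR B=YRBB L=BBOW
After move 3 (U'): U=RRWW F=BBGG R=OWYR B=GGBB L=YROW
After move 4 (R'): R=WROY U=RBWG F=BRGW D=OBYG B=YGOB
Query 1: U[0] = R
Query 2: F[1] = R
Query 3: U[3] = G
Query 4: B[2] = O
Query 5: R[1] = R
Query 6: D[0] = O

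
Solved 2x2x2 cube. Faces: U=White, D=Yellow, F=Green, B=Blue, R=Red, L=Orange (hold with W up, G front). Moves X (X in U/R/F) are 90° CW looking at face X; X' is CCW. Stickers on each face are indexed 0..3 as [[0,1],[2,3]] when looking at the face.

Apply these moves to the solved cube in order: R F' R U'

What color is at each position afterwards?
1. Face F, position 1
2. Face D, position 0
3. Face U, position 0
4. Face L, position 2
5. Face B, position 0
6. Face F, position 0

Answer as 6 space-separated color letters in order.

After move 1 (R): R=RRRR U=WGWG F=GYGY D=YBYB B=WBWB
After move 2 (F'): F=YYGG U=WGRR R=BRYR D=OOYB L=OGOW
After move 3 (R): R=YBRR U=WYRG F=YOGB D=OWYW B=RBGB
After move 4 (U'): U=YGWR F=OGGB R=YORR B=YBGB L=RBOW
Query 1: F[1] = G
Query 2: D[0] = O
Query 3: U[0] = Y
Query 4: L[2] = O
Query 5: B[0] = Y
Query 6: F[0] = O

Answer: G O Y O Y O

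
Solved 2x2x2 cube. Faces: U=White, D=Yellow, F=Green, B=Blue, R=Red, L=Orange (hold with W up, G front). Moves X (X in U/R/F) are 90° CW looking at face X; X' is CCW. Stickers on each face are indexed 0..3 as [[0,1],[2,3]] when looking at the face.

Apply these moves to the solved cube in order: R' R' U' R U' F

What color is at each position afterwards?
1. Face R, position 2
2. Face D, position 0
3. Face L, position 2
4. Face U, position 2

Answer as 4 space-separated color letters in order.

Answer: W R O O

Derivation:
After move 1 (R'): R=RRRR U=WBWB F=GWGW D=YGYG B=YBYB
After move 2 (R'): R=RRRR U=WYWY F=GBGB D=YWYW B=GBGB
After move 3 (U'): U=YYWW F=OOGB R=GBRR B=RRGB L=GBOO
After move 4 (R): R=RGRB U=YOWB F=OWGW D=YGYR B=WRYB
After move 5 (U'): U=OBYW F=GBGW R=OWRB B=RGYB L=WROO
After move 6 (F): F=GGWB U=OBOR R=YWWB D=ROYR L=WYOG
Query 1: R[2] = W
Query 2: D[0] = R
Query 3: L[2] = O
Query 4: U[2] = O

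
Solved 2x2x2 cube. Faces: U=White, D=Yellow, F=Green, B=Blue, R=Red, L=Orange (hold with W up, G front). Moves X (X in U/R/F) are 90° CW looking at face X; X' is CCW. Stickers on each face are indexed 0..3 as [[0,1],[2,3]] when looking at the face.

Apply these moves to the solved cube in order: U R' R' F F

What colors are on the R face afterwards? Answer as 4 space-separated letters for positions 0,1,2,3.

Answer: O R G B

Derivation:
After move 1 (U): U=WWWW F=RRGG R=BBRR B=OOBB L=GGOO
After move 2 (R'): R=BRBR U=WBWO F=RWGW D=YRYG B=YOYB
After move 3 (R'): R=RRBB U=WYWY F=RBGO D=YWYW B=GORB
After move 4 (F): F=GROB U=WYOG R=WRYB D=BRYW L=GYOW
After move 5 (F): F=OGBR U=WYWY R=ORGB D=YWYW L=GBOR
Query: R face = ORGB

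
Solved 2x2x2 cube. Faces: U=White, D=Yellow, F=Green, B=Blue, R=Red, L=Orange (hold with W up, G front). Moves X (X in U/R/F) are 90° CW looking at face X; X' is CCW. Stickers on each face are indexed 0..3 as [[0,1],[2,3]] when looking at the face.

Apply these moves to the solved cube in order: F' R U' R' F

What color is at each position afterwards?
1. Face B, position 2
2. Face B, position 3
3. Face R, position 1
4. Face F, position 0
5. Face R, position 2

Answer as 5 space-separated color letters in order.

Answer: B B R G Y

Derivation:
After move 1 (F'): F=GGGG U=WWRR R=YRYR D=OOYY L=OWOW
After move 2 (R): R=YYRR U=WGRG F=GOGY D=OBYB B=RBWB
After move 3 (U'): U=GGWR F=OWGY R=GORR B=YYWB L=RBOW
After move 4 (R'): R=ORGR U=GWWY F=OGGR D=OWYY B=BYBB
After move 5 (F): F=GORG U=GWWB R=WRYR D=GOYY L=ROOW
Query 1: B[2] = B
Query 2: B[3] = B
Query 3: R[1] = R
Query 4: F[0] = G
Query 5: R[2] = Y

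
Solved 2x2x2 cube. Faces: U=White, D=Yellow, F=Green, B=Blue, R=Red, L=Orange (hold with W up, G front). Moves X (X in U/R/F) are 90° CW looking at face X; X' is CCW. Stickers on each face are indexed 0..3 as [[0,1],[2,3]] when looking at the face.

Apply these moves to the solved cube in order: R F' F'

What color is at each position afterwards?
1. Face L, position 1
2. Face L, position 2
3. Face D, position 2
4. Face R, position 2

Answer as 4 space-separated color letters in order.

Answer: R O Y O

Derivation:
After move 1 (R): R=RRRR U=WGWG F=GYGY D=YBYB B=WBWB
After move 2 (F'): F=YYGG U=WGRR R=BRYR D=OOYB L=OGOW
After move 3 (F'): F=YGYG U=WGBY R=OROR D=GWYB L=OROR
Query 1: L[1] = R
Query 2: L[2] = O
Query 3: D[2] = Y
Query 4: R[2] = O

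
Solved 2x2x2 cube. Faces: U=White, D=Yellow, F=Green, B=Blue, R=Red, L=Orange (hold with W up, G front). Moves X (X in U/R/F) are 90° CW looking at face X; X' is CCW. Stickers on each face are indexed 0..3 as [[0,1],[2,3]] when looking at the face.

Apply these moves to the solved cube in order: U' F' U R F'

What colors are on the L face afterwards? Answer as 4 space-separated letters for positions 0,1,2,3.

After move 1 (U'): U=WWWW F=OOGG R=GGRR B=RRBB L=BBOO
After move 2 (F'): F=OGOG U=WWGR R=YGYR D=BOYY L=BWOW
After move 3 (U): U=GWRW F=YGOG R=RRYR B=BWBB L=OGOW
After move 4 (R): R=YRRR U=GGRG F=YOOY D=BBYB B=WWWB
After move 5 (F'): F=OYYO U=GGYR R=BRBR D=GWYB L=OGOR
Query: L face = OGOR

Answer: O G O R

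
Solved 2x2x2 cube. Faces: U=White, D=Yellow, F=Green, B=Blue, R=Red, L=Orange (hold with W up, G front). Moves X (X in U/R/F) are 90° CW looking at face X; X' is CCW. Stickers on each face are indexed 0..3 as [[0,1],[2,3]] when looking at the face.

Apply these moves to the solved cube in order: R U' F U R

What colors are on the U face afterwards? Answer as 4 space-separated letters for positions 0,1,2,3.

After move 1 (R): R=RRRR U=WGWG F=GYGY D=YBYB B=WBWB
After move 2 (U'): U=GGWW F=OOGY R=GYRR B=RRWB L=WBOO
After move 3 (F): F=GOYO U=GGOB R=WYWR D=RGYB L=WYOB
After move 4 (U): U=OGBG F=WYYO R=RRWR B=WYWB L=GOOB
After move 5 (R): R=WRRR U=OYBO F=WGYB D=RWYW B=GYGB
Query: U face = OYBO

Answer: O Y B O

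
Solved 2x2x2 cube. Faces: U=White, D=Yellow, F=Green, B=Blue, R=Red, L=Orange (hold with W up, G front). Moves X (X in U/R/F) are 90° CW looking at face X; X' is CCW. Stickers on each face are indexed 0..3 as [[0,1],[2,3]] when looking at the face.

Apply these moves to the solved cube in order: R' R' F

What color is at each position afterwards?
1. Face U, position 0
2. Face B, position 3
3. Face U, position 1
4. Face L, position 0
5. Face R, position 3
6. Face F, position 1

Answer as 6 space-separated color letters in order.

After move 1 (R'): R=RRRR U=WBWB F=GWGW D=YGYG B=YBYB
After move 2 (R'): R=RRRR U=WYWY F=GBGB D=YWYW B=GBGB
After move 3 (F): F=GGBB U=WYOO R=WRYR D=RRYW L=OYOW
Query 1: U[0] = W
Query 2: B[3] = B
Query 3: U[1] = Y
Query 4: L[0] = O
Query 5: R[3] = R
Query 6: F[1] = G

Answer: W B Y O R G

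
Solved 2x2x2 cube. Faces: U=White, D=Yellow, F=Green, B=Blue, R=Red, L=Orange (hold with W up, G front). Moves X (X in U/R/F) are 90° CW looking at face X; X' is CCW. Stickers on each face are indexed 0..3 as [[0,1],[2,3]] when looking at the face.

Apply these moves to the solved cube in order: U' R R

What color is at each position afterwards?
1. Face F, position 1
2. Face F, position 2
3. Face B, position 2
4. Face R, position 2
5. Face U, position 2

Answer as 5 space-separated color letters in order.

After move 1 (U'): U=WWWW F=OOGG R=GGRR B=RRBB L=BBOO
After move 2 (R): R=RGRG U=WOWG F=OYGY D=YBYR B=WRWB
After move 3 (R): R=RRGG U=WYWY F=OBGR D=YWYW B=GROB
Query 1: F[1] = B
Query 2: F[2] = G
Query 3: B[2] = O
Query 4: R[2] = G
Query 5: U[2] = W

Answer: B G O G W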